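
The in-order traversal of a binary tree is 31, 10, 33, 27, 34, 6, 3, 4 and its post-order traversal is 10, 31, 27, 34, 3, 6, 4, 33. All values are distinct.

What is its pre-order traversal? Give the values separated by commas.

The last element of post-order is the root; it splits in-order into left and right subtrees.
Root 33: left subtree has 2 nodes {31, 10}, right has 5 {27, 34, 6, 3, 4}.
  Root 31: left subtree has 0 nodes { }, right has 1 {10}.
  Root 4: left subtree has 4 nodes {27, 34, 6, 3}, right has 0 { }.
    Root 6: left subtree has 2 nodes {27, 34}, right has 1 {3}.
      Root 34: left subtree has 1 node {27}, right has 0 { }.

33, 31, 10, 4, 6, 34, 27, 3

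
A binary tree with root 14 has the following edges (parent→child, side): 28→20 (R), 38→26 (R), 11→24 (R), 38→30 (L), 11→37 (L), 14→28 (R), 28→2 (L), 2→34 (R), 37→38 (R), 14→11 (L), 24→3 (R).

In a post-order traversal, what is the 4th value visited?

37

Post-order visits the left subtree, then the right subtree, then the node.
At 14: go left to 11.
  At 11: go left to 37.
    At 37: no left child.
    At 37: go right to 38.
      At 38: go left to 30.
        30 is a leaf — visit 30.
      At 38: go right to 26.
        26 is a leaf — visit 26.
      Visit 38.
    Visit 37.
  At 11: go right to 24.
    At 24: no left child.
    At 24: go right to 3.
      3 is a leaf — visit 3.
    Visit 24.
  Visit 11.
At 14: go right to 28.
  At 28: go left to 2.
    At 2: no left child.
    At 2: go right to 34.
      34 is a leaf — visit 34.
    Visit 2.
  At 28: go right to 20.
    20 is a leaf — visit 20.
  Visit 28.
Visit 14.
Full post-order sequence: 30, 26, 38, 37, 3, 24, 11, 34, 2, 20, 28, 14.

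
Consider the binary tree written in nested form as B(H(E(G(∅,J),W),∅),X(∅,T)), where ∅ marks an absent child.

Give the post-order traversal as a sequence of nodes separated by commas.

Post-order visits the left subtree, then the right subtree, then the node.
At B: go left to H.
  At H: go left to E.
    At E: go left to G.
      At G: no left child.
      At G: go right to J.
        J is a leaf — visit J.
      Visit G.
    At E: go right to W.
      W is a leaf — visit W.
    Visit E.
  At H: no right child.
  Visit H.
At B: go right to X.
  At X: no left child.
  At X: go right to T.
    T is a leaf — visit T.
  Visit X.
Visit B.

J, G, W, E, H, T, X, B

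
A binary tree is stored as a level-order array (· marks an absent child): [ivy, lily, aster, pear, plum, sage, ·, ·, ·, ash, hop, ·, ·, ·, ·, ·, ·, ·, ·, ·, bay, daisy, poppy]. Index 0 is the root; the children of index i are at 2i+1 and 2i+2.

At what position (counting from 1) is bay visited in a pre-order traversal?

6

Pre-order visits the node, then its left subtree, then its right subtree.
Visit ivy.
At ivy: go left to lily.
  Visit lily.
  At lily: go left to pear.
    pear is a leaf — visit pear.
  At lily: go right to plum.
    Visit plum.
    At plum: go left to ash.
      Visit ash.
      At ash: no left child.
      At ash: go right to bay.
        bay is a leaf — visit bay.
    At plum: go right to hop.
      Visit hop.
      At hop: go left to daisy.
        daisy is a leaf — visit daisy.
      At hop: go right to poppy.
        poppy is a leaf — visit poppy.
At ivy: go right to aster.
  Visit aster.
  At aster: go left to sage.
    sage is a leaf — visit sage.
  At aster: no right child.
Full pre-order sequence: ivy, lily, pear, plum, ash, bay, hop, daisy, poppy, aster, sage.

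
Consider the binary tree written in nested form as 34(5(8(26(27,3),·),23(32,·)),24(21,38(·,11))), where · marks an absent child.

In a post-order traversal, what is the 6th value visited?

23

Post-order visits the left subtree, then the right subtree, then the node.
At 34: go left to 5.
  At 5: go left to 8.
    At 8: go left to 26.
      At 26: go left to 27.
        27 is a leaf — visit 27.
      At 26: go right to 3.
        3 is a leaf — visit 3.
      Visit 26.
    At 8: no right child.
    Visit 8.
  At 5: go right to 23.
    At 23: go left to 32.
      32 is a leaf — visit 32.
    At 23: no right child.
    Visit 23.
  Visit 5.
At 34: go right to 24.
  At 24: go left to 21.
    21 is a leaf — visit 21.
  At 24: go right to 38.
    At 38: no left child.
    At 38: go right to 11.
      11 is a leaf — visit 11.
    Visit 38.
  Visit 24.
Visit 34.
Full post-order sequence: 27, 3, 26, 8, 32, 23, 5, 21, 11, 38, 24, 34.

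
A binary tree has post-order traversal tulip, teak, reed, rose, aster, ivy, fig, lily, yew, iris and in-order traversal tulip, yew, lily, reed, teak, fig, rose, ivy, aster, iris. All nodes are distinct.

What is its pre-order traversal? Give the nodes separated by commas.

The last element of post-order is the root; it splits in-order into left and right subtrees.
Root iris: left subtree has 9 nodes {tulip, yew, lily, reed, teak, fig, rose, ivy, aster}, right has 0 { }.
  Root yew: left subtree has 1 node {tulip}, right has 7 {lily, reed, teak, fig, rose, ivy, aster}.
    Root lily: left subtree has 0 nodes { }, right has 6 {reed, teak, fig, rose, ivy, aster}.
      Root fig: left subtree has 2 nodes {reed, teak}, right has 3 {rose, ivy, aster}.
        Root reed: left subtree has 0 nodes { }, right has 1 {teak}.
        Root ivy: left subtree has 1 node {rose}, right has 1 {aster}.

iris, yew, tulip, lily, fig, reed, teak, ivy, rose, aster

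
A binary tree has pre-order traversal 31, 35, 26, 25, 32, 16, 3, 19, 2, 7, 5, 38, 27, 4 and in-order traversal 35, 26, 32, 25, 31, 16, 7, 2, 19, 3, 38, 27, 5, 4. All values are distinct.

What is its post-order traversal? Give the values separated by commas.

The first element of pre-order is the root; it splits in-order into left and right subtrees.
Root 31: left subtree has 4 nodes {35, 26, 32, 25}, right has 9 {16, 7, 2, 19, 3, 38, 27, 5, 4}.
  Root 35: left subtree has 0 nodes { }, right has 3 {26, 32, 25}.
    Root 26: left subtree has 0 nodes { }, right has 2 {32, 25}.
      Root 25: left subtree has 1 node {32}, right has 0 { }.
  Root 16: left subtree has 0 nodes { }, right has 8 {7, 2, 19, 3, 38, 27, 5, 4}.
    Root 3: left subtree has 3 nodes {7, 2, 19}, right has 4 {38, 27, 5, 4}.
      Root 19: left subtree has 2 nodes {7, 2}, right has 0 { }.
        Root 2: left subtree has 1 node {7}, right has 0 { }.
      Root 5: left subtree has 2 nodes {38, 27}, right has 1 {4}.
        Root 38: left subtree has 0 nodes { }, right has 1 {27}.

32, 25, 26, 35, 7, 2, 19, 27, 38, 4, 5, 3, 16, 31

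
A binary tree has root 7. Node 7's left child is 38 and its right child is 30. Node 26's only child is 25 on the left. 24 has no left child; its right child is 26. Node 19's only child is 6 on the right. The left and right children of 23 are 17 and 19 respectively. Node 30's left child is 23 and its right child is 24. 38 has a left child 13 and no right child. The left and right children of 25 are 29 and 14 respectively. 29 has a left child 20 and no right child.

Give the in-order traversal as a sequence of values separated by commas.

In-order visits the left subtree, then the node, then the right subtree.
At 7: go left to 38.
  At 38: go left to 13.
    13 is a leaf — visit 13.
  Visit 38.
  At 38: no right child.
Visit 7.
At 7: go right to 30.
  At 30: go left to 23.
    At 23: go left to 17.
      17 is a leaf — visit 17.
    Visit 23.
    At 23: go right to 19.
      At 19: no left child.
      Visit 19.
      At 19: go right to 6.
        6 is a leaf — visit 6.
  Visit 30.
  At 30: go right to 24.
    At 24: no left child.
    Visit 24.
    At 24: go right to 26.
      At 26: go left to 25.
        At 25: go left to 29.
          At 29: go left to 20.
            20 is a leaf — visit 20.
          Visit 29.
          At 29: no right child.
        Visit 25.
        At 25: go right to 14.
          14 is a leaf — visit 14.
      Visit 26.
      At 26: no right child.

13, 38, 7, 17, 23, 19, 6, 30, 24, 20, 29, 25, 14, 26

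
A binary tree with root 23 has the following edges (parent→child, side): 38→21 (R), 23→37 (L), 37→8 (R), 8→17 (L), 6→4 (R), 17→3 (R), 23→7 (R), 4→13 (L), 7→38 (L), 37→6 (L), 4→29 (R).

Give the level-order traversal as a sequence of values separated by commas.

Level-order visits nodes level by level from the root, left to right within each level.
Level 0: 23
Level 1: 37, 7
Level 2: 6, 8, 38
Level 3: 4, 17, 21
Level 4: 13, 29, 3

23, 37, 7, 6, 8, 38, 4, 17, 21, 13, 29, 3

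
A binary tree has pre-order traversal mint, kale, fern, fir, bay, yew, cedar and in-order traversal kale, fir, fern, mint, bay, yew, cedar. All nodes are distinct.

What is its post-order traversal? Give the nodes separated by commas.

The first element of pre-order is the root; it splits in-order into left and right subtrees.
Root mint: left subtree has 3 nodes {kale, fir, fern}, right has 3 {bay, yew, cedar}.
  Root kale: left subtree has 0 nodes { }, right has 2 {fir, fern}.
    Root fern: left subtree has 1 node {fir}, right has 0 { }.
  Root bay: left subtree has 0 nodes { }, right has 2 {yew, cedar}.
    Root yew: left subtree has 0 nodes { }, right has 1 {cedar}.

fir, fern, kale, cedar, yew, bay, mint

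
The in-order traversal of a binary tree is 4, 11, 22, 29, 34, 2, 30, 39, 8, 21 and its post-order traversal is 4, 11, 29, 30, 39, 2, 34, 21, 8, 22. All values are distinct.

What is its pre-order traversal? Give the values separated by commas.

22, 11, 4, 8, 34, 29, 2, 39, 30, 21

The last element of post-order is the root; it splits in-order into left and right subtrees.
Root 22: left subtree has 2 nodes {4, 11}, right has 7 {29, 34, 2, 30, 39, 8, 21}.
  Root 11: left subtree has 1 node {4}, right has 0 { }.
  Root 8: left subtree has 5 nodes {29, 34, 2, 30, 39}, right has 1 {21}.
    Root 34: left subtree has 1 node {29}, right has 3 {2, 30, 39}.
      Root 2: left subtree has 0 nodes { }, right has 2 {30, 39}.
        Root 39: left subtree has 1 node {30}, right has 0 { }.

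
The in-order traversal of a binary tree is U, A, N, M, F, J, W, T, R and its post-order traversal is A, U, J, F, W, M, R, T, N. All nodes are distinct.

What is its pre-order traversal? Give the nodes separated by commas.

N, U, A, T, M, W, F, J, R

The last element of post-order is the root; it splits in-order into left and right subtrees.
Root N: left subtree has 2 nodes {U, A}, right has 6 {M, F, J, W, T, R}.
  Root U: left subtree has 0 nodes { }, right has 1 {A}.
  Root T: left subtree has 4 nodes {M, F, J, W}, right has 1 {R}.
    Root M: left subtree has 0 nodes { }, right has 3 {F, J, W}.
      Root W: left subtree has 2 nodes {F, J}, right has 0 { }.
        Root F: left subtree has 0 nodes { }, right has 1 {J}.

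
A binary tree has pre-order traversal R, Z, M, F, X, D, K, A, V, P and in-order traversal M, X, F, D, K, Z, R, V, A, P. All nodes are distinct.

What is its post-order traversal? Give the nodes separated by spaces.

The first element of pre-order is the root; it splits in-order into left and right subtrees.
Root R: left subtree has 6 nodes {M, X, F, D, K, Z}, right has 3 {V, A, P}.
  Root Z: left subtree has 5 nodes {M, X, F, D, K}, right has 0 { }.
    Root M: left subtree has 0 nodes { }, right has 4 {X, F, D, K}.
      Root F: left subtree has 1 node {X}, right has 2 {D, K}.
        Root D: left subtree has 0 nodes { }, right has 1 {K}.
  Root A: left subtree has 1 node {V}, right has 1 {P}.

X K D F M Z V P A R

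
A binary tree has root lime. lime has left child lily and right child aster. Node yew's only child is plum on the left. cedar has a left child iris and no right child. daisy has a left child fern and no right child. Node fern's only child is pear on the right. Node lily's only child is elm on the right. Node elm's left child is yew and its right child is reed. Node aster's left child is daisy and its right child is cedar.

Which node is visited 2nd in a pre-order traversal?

lily

Pre-order visits the node, then its left subtree, then its right subtree.
Visit lime.
At lime: go left to lily.
  Visit lily.
  At lily: no left child.
  At lily: go right to elm.
    Visit elm.
    At elm: go left to yew.
      Visit yew.
      At yew: go left to plum.
        plum is a leaf — visit plum.
      At yew: no right child.
    At elm: go right to reed.
      reed is a leaf — visit reed.
At lime: go right to aster.
  Visit aster.
  At aster: go left to daisy.
    Visit daisy.
    At daisy: go left to fern.
      Visit fern.
      At fern: no left child.
      At fern: go right to pear.
        pear is a leaf — visit pear.
    At daisy: no right child.
  At aster: go right to cedar.
    Visit cedar.
    At cedar: go left to iris.
      iris is a leaf — visit iris.
    At cedar: no right child.
Full pre-order sequence: lime, lily, elm, yew, plum, reed, aster, daisy, fern, pear, cedar, iris.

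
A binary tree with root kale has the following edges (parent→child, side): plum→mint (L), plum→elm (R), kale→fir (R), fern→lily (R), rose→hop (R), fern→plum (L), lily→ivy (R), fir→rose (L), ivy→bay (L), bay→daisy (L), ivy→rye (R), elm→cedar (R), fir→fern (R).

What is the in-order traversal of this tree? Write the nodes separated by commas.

In-order visits the left subtree, then the node, then the right subtree.
At kale: no left child.
Visit kale.
At kale: go right to fir.
  At fir: go left to rose.
    At rose: no left child.
    Visit rose.
    At rose: go right to hop.
      hop is a leaf — visit hop.
  Visit fir.
  At fir: go right to fern.
    At fern: go left to plum.
      At plum: go left to mint.
        mint is a leaf — visit mint.
      Visit plum.
      At plum: go right to elm.
        At elm: no left child.
        Visit elm.
        At elm: go right to cedar.
          cedar is a leaf — visit cedar.
    Visit fern.
    At fern: go right to lily.
      At lily: no left child.
      Visit lily.
      At lily: go right to ivy.
        At ivy: go left to bay.
          At bay: go left to daisy.
            daisy is a leaf — visit daisy.
          Visit bay.
          At bay: no right child.
        Visit ivy.
        At ivy: go right to rye.
          rye is a leaf — visit rye.

kale, rose, hop, fir, mint, plum, elm, cedar, fern, lily, daisy, bay, ivy, rye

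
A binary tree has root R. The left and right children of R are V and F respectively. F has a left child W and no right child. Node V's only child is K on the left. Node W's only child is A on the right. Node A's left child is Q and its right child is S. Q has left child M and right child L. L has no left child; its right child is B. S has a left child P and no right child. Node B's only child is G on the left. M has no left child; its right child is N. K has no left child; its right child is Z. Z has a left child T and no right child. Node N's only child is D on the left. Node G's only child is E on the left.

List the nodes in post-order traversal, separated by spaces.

Post-order visits the left subtree, then the right subtree, then the node.
At R: go left to V.
  At V: go left to K.
    At K: no left child.
    At K: go right to Z.
      At Z: go left to T.
        T is a leaf — visit T.
      At Z: no right child.
      Visit Z.
    Visit K.
  At V: no right child.
  Visit V.
At R: go right to F.
  At F: go left to W.
    At W: no left child.
    At W: go right to A.
      At A: go left to Q.
        At Q: go left to M.
          At M: no left child.
          At M: go right to N.
            At N: go left to D.
              D is a leaf — visit D.
            At N: no right child.
            Visit N.
          Visit M.
        At Q: go right to L.
          At L: no left child.
          At L: go right to B.
            At B: go left to G.
              At G: go left to E.
                E is a leaf — visit E.
              At G: no right child.
              Visit G.
            At B: no right child.
            Visit B.
          Visit L.
        Visit Q.
      At A: go right to S.
        At S: go left to P.
          P is a leaf — visit P.
        At S: no right child.
        Visit S.
      Visit A.
    Visit W.
  At F: no right child.
  Visit F.
Visit R.

T Z K V D N M E G B L Q P S A W F R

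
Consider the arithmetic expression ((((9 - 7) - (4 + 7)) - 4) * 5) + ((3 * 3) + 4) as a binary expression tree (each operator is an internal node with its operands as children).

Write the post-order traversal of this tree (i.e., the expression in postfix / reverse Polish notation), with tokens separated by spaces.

Post-order on an expression tree gives postfix notation: for each operator, emit left operand, right operand, then the operator.

9 7 - 4 7 + - 4 - 5 * 3 3 * 4 + +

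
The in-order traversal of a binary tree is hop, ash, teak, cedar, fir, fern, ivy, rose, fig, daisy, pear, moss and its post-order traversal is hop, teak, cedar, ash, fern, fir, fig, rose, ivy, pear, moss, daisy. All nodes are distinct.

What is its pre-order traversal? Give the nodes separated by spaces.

The last element of post-order is the root; it splits in-order into left and right subtrees.
Root daisy: left subtree has 9 nodes {hop, ash, teak, cedar, fir, fern, ivy, rose, fig}, right has 2 {pear, moss}.
  Root ivy: left subtree has 6 nodes {hop, ash, teak, cedar, fir, fern}, right has 2 {rose, fig}.
    Root fir: left subtree has 4 nodes {hop, ash, teak, cedar}, right has 1 {fern}.
      Root ash: left subtree has 1 node {hop}, right has 2 {teak, cedar}.
        Root cedar: left subtree has 1 node {teak}, right has 0 { }.
    Root rose: left subtree has 0 nodes { }, right has 1 {fig}.
  Root moss: left subtree has 1 node {pear}, right has 0 { }.

daisy ivy fir ash hop cedar teak fern rose fig moss pear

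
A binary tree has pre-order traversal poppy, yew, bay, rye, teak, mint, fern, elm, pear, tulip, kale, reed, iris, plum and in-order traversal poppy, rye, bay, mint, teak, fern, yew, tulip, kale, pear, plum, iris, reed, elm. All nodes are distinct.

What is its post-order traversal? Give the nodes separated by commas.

The first element of pre-order is the root; it splits in-order into left and right subtrees.
Root poppy: left subtree has 0 nodes { }, right has 13 {rye, bay, mint, teak, fern, yew, tulip, kale, pear, plum, iris, reed, elm}.
  Root yew: left subtree has 5 nodes {rye, bay, mint, teak, fern}, right has 7 {tulip, kale, pear, plum, iris, reed, elm}.
    Root bay: left subtree has 1 node {rye}, right has 3 {mint, teak, fern}.
      Root teak: left subtree has 1 node {mint}, right has 1 {fern}.
    Root elm: left subtree has 6 nodes {tulip, kale, pear, plum, iris, reed}, right has 0 { }.
      Root pear: left subtree has 2 nodes {tulip, kale}, right has 3 {plum, iris, reed}.
        Root tulip: left subtree has 0 nodes { }, right has 1 {kale}.
        Root reed: left subtree has 2 nodes {plum, iris}, right has 0 { }.
          Root iris: left subtree has 1 node {plum}, right has 0 { }.

rye, mint, fern, teak, bay, kale, tulip, plum, iris, reed, pear, elm, yew, poppy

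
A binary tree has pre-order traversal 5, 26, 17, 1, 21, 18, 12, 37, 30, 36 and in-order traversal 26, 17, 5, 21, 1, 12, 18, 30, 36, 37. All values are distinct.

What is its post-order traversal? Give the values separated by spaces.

The first element of pre-order is the root; it splits in-order into left and right subtrees.
Root 5: left subtree has 2 nodes {26, 17}, right has 7 {21, 1, 12, 18, 30, 36, 37}.
  Root 26: left subtree has 0 nodes { }, right has 1 {17}.
  Root 1: left subtree has 1 node {21}, right has 5 {12, 18, 30, 36, 37}.
    Root 18: left subtree has 1 node {12}, right has 3 {30, 36, 37}.
      Root 37: left subtree has 2 nodes {30, 36}, right has 0 { }.
        Root 30: left subtree has 0 nodes { }, right has 1 {36}.

17 26 21 12 36 30 37 18 1 5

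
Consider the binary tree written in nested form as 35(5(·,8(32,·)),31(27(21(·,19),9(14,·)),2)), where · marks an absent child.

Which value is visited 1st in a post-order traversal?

Post-order visits the left subtree, then the right subtree, then the node.
At 35: go left to 5.
  At 5: no left child.
  At 5: go right to 8.
    At 8: go left to 32.
      32 is a leaf — visit 32.
    At 8: no right child.
    Visit 8.
  Visit 5.
At 35: go right to 31.
  At 31: go left to 27.
    At 27: go left to 21.
      At 21: no left child.
      At 21: go right to 19.
        19 is a leaf — visit 19.
      Visit 21.
    At 27: go right to 9.
      At 9: go left to 14.
        14 is a leaf — visit 14.
      At 9: no right child.
      Visit 9.
    Visit 27.
  At 31: go right to 2.
    2 is a leaf — visit 2.
  Visit 31.
Visit 35.
Full post-order sequence: 32, 8, 5, 19, 21, 14, 9, 27, 2, 31, 35.

32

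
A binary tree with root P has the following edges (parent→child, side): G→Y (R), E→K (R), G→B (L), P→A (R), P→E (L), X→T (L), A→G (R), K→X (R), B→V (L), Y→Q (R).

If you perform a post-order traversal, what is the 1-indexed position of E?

Post-order visits the left subtree, then the right subtree, then the node.
At P: go left to E.
  At E: no left child.
  At E: go right to K.
    At K: no left child.
    At K: go right to X.
      At X: go left to T.
        T is a leaf — visit T.
      At X: no right child.
      Visit X.
    Visit K.
  Visit E.
At P: go right to A.
  At A: no left child.
  At A: go right to G.
    At G: go left to B.
      At B: go left to V.
        V is a leaf — visit V.
      At B: no right child.
      Visit B.
    At G: go right to Y.
      At Y: no left child.
      At Y: go right to Q.
        Q is a leaf — visit Q.
      Visit Y.
    Visit G.
  Visit A.
Visit P.
Full post-order sequence: T, X, K, E, V, B, Q, Y, G, A, P.

4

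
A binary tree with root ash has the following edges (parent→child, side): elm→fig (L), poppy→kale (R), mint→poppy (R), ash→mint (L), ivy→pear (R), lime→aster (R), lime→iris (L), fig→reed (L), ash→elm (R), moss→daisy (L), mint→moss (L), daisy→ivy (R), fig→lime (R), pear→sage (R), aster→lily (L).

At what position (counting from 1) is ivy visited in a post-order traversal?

Post-order visits the left subtree, then the right subtree, then the node.
At ash: go left to mint.
  At mint: go left to moss.
    At moss: go left to daisy.
      At daisy: no left child.
      At daisy: go right to ivy.
        At ivy: no left child.
        At ivy: go right to pear.
          At pear: no left child.
          At pear: go right to sage.
            sage is a leaf — visit sage.
          Visit pear.
        Visit ivy.
      Visit daisy.
    At moss: no right child.
    Visit moss.
  At mint: go right to poppy.
    At poppy: no left child.
    At poppy: go right to kale.
      kale is a leaf — visit kale.
    Visit poppy.
  Visit mint.
At ash: go right to elm.
  At elm: go left to fig.
    At fig: go left to reed.
      reed is a leaf — visit reed.
    At fig: go right to lime.
      At lime: go left to iris.
        iris is a leaf — visit iris.
      At lime: go right to aster.
        At aster: go left to lily.
          lily is a leaf — visit lily.
        At aster: no right child.
        Visit aster.
      Visit lime.
    Visit fig.
  At elm: no right child.
  Visit elm.
Visit ash.
Full post-order sequence: sage, pear, ivy, daisy, moss, kale, poppy, mint, reed, iris, lily, aster, lime, fig, elm, ash.

3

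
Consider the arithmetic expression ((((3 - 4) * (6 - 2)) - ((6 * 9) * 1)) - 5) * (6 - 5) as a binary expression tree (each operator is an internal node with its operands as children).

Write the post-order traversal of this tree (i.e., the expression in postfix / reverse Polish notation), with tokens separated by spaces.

3 4 - 6 2 - * 6 9 * 1 * - 5 - 6 5 - *

Post-order on an expression tree gives postfix notation: for each operator, emit left operand, right operand, then the operator.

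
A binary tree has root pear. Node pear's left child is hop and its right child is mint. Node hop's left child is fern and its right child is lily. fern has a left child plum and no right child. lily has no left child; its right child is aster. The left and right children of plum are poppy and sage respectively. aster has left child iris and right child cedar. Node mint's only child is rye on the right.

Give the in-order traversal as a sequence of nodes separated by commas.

poppy, plum, sage, fern, hop, lily, iris, aster, cedar, pear, mint, rye

In-order visits the left subtree, then the node, then the right subtree.
At pear: go left to hop.
  At hop: go left to fern.
    At fern: go left to plum.
      At plum: go left to poppy.
        poppy is a leaf — visit poppy.
      Visit plum.
      At plum: go right to sage.
        sage is a leaf — visit sage.
    Visit fern.
    At fern: no right child.
  Visit hop.
  At hop: go right to lily.
    At lily: no left child.
    Visit lily.
    At lily: go right to aster.
      At aster: go left to iris.
        iris is a leaf — visit iris.
      Visit aster.
      At aster: go right to cedar.
        cedar is a leaf — visit cedar.
Visit pear.
At pear: go right to mint.
  At mint: no left child.
  Visit mint.
  At mint: go right to rye.
    rye is a leaf — visit rye.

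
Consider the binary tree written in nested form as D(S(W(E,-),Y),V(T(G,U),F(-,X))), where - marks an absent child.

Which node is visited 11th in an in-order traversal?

X

In-order visits the left subtree, then the node, then the right subtree.
At D: go left to S.
  At S: go left to W.
    At W: go left to E.
      E is a leaf — visit E.
    Visit W.
    At W: no right child.
  Visit S.
  At S: go right to Y.
    Y is a leaf — visit Y.
Visit D.
At D: go right to V.
  At V: go left to T.
    At T: go left to G.
      G is a leaf — visit G.
    Visit T.
    At T: go right to U.
      U is a leaf — visit U.
  Visit V.
  At V: go right to F.
    At F: no left child.
    Visit F.
    At F: go right to X.
      X is a leaf — visit X.
Full in-order sequence: E, W, S, Y, D, G, T, U, V, F, X.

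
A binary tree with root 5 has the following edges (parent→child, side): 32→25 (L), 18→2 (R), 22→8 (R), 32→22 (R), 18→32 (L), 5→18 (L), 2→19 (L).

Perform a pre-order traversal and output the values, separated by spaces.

5 18 32 25 22 8 2 19

Pre-order visits the node, then its left subtree, then its right subtree.
Visit 5.
At 5: go left to 18.
  Visit 18.
  At 18: go left to 32.
    Visit 32.
    At 32: go left to 25.
      25 is a leaf — visit 25.
    At 32: go right to 22.
      Visit 22.
      At 22: no left child.
      At 22: go right to 8.
        8 is a leaf — visit 8.
  At 18: go right to 2.
    Visit 2.
    At 2: go left to 19.
      19 is a leaf — visit 19.
    At 2: no right child.
At 5: no right child.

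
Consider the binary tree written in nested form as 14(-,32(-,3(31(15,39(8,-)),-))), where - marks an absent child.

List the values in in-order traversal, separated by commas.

14, 32, 15, 31, 8, 39, 3

In-order visits the left subtree, then the node, then the right subtree.
At 14: no left child.
Visit 14.
At 14: go right to 32.
  At 32: no left child.
  Visit 32.
  At 32: go right to 3.
    At 3: go left to 31.
      At 31: go left to 15.
        15 is a leaf — visit 15.
      Visit 31.
      At 31: go right to 39.
        At 39: go left to 8.
          8 is a leaf — visit 8.
        Visit 39.
        At 39: no right child.
    Visit 3.
    At 3: no right child.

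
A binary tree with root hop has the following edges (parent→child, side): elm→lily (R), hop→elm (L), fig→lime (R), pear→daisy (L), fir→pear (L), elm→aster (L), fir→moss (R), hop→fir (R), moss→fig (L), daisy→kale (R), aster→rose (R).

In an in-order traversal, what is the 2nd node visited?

In-order visits the left subtree, then the node, then the right subtree.
At hop: go left to elm.
  At elm: go left to aster.
    At aster: no left child.
    Visit aster.
    At aster: go right to rose.
      rose is a leaf — visit rose.
  Visit elm.
  At elm: go right to lily.
    lily is a leaf — visit lily.
Visit hop.
At hop: go right to fir.
  At fir: go left to pear.
    At pear: go left to daisy.
      At daisy: no left child.
      Visit daisy.
      At daisy: go right to kale.
        kale is a leaf — visit kale.
    Visit pear.
    At pear: no right child.
  Visit fir.
  At fir: go right to moss.
    At moss: go left to fig.
      At fig: no left child.
      Visit fig.
      At fig: go right to lime.
        lime is a leaf — visit lime.
    Visit moss.
    At moss: no right child.
Full in-order sequence: aster, rose, elm, lily, hop, daisy, kale, pear, fir, fig, lime, moss.

rose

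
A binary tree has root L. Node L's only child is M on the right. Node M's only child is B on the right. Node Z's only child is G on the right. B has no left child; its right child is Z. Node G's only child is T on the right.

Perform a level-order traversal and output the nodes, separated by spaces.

L M B Z G T

Level-order visits nodes level by level from the root, left to right within each level.
Level 0: L
Level 1: M
Level 2: B
Level 3: Z
Level 4: G
Level 5: T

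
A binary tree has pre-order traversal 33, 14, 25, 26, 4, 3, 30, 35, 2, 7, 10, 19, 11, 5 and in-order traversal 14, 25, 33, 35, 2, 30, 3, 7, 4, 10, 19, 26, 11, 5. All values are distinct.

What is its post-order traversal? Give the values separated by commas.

The first element of pre-order is the root; it splits in-order into left and right subtrees.
Root 33: left subtree has 2 nodes {14, 25}, right has 11 {35, 2, 30, 3, 7, 4, 10, 19, 26, 11, 5}.
  Root 14: left subtree has 0 nodes { }, right has 1 {25}.
  Root 26: left subtree has 8 nodes {35, 2, 30, 3, 7, 4, 10, 19}, right has 2 {11, 5}.
    Root 4: left subtree has 5 nodes {35, 2, 30, 3, 7}, right has 2 {10, 19}.
      Root 3: left subtree has 3 nodes {35, 2, 30}, right has 1 {7}.
        Root 30: left subtree has 2 nodes {35, 2}, right has 0 { }.
          Root 35: left subtree has 0 nodes { }, right has 1 {2}.
      Root 10: left subtree has 0 nodes { }, right has 1 {19}.
    Root 11: left subtree has 0 nodes { }, right has 1 {5}.

25, 14, 2, 35, 30, 7, 3, 19, 10, 4, 5, 11, 26, 33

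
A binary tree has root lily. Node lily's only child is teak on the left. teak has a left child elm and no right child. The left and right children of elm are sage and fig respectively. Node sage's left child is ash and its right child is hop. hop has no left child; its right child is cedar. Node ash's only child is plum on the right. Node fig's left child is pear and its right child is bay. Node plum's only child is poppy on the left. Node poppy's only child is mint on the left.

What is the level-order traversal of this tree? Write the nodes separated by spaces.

lily teak elm sage fig ash hop pear bay plum cedar poppy mint

Level-order visits nodes level by level from the root, left to right within each level.
Level 0: lily
Level 1: teak
Level 2: elm
Level 3: sage, fig
Level 4: ash, hop, pear, bay
Level 5: plum, cedar
Level 6: poppy
Level 7: mint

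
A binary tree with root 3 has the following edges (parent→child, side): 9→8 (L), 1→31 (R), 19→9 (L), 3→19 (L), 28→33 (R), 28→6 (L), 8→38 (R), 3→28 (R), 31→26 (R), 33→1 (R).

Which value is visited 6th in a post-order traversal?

Post-order visits the left subtree, then the right subtree, then the node.
At 3: go left to 19.
  At 19: go left to 9.
    At 9: go left to 8.
      At 8: no left child.
      At 8: go right to 38.
        38 is a leaf — visit 38.
      Visit 8.
    At 9: no right child.
    Visit 9.
  At 19: no right child.
  Visit 19.
At 3: go right to 28.
  At 28: go left to 6.
    6 is a leaf — visit 6.
  At 28: go right to 33.
    At 33: no left child.
    At 33: go right to 1.
      At 1: no left child.
      At 1: go right to 31.
        At 31: no left child.
        At 31: go right to 26.
          26 is a leaf — visit 26.
        Visit 31.
      Visit 1.
    Visit 33.
  Visit 28.
Visit 3.
Full post-order sequence: 38, 8, 9, 19, 6, 26, 31, 1, 33, 28, 3.

26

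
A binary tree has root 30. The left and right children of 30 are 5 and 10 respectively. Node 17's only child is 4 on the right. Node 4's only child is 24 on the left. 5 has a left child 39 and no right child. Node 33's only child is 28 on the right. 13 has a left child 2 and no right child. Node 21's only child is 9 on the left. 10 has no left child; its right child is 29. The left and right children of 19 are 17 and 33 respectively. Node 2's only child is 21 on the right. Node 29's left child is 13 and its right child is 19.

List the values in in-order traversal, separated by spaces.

In-order visits the left subtree, then the node, then the right subtree.
At 30: go left to 5.
  At 5: go left to 39.
    39 is a leaf — visit 39.
  Visit 5.
  At 5: no right child.
Visit 30.
At 30: go right to 10.
  At 10: no left child.
  Visit 10.
  At 10: go right to 29.
    At 29: go left to 13.
      At 13: go left to 2.
        At 2: no left child.
        Visit 2.
        At 2: go right to 21.
          At 21: go left to 9.
            9 is a leaf — visit 9.
          Visit 21.
          At 21: no right child.
      Visit 13.
      At 13: no right child.
    Visit 29.
    At 29: go right to 19.
      At 19: go left to 17.
        At 17: no left child.
        Visit 17.
        At 17: go right to 4.
          At 4: go left to 24.
            24 is a leaf — visit 24.
          Visit 4.
          At 4: no right child.
      Visit 19.
      At 19: go right to 33.
        At 33: no left child.
        Visit 33.
        At 33: go right to 28.
          28 is a leaf — visit 28.

39 5 30 10 2 9 21 13 29 17 24 4 19 33 28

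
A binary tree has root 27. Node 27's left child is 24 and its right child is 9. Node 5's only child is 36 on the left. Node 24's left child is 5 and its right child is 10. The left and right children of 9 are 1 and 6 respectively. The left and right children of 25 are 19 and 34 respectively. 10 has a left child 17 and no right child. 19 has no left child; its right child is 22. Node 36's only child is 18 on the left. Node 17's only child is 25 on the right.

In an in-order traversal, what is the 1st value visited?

18

In-order visits the left subtree, then the node, then the right subtree.
At 27: go left to 24.
  At 24: go left to 5.
    At 5: go left to 36.
      At 36: go left to 18.
        18 is a leaf — visit 18.
      Visit 36.
      At 36: no right child.
    Visit 5.
    At 5: no right child.
  Visit 24.
  At 24: go right to 10.
    At 10: go left to 17.
      At 17: no left child.
      Visit 17.
      At 17: go right to 25.
        At 25: go left to 19.
          At 19: no left child.
          Visit 19.
          At 19: go right to 22.
            22 is a leaf — visit 22.
        Visit 25.
        At 25: go right to 34.
          34 is a leaf — visit 34.
    Visit 10.
    At 10: no right child.
Visit 27.
At 27: go right to 9.
  At 9: go left to 1.
    1 is a leaf — visit 1.
  Visit 9.
  At 9: go right to 6.
    6 is a leaf — visit 6.
Full in-order sequence: 18, 36, 5, 24, 17, 19, 22, 25, 34, 10, 27, 1, 9, 6.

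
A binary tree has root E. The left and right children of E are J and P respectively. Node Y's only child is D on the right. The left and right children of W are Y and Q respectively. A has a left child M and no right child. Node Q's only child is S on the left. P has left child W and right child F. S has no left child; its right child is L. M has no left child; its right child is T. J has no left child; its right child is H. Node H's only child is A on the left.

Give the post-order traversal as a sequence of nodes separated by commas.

Post-order visits the left subtree, then the right subtree, then the node.
At E: go left to J.
  At J: no left child.
  At J: go right to H.
    At H: go left to A.
      At A: go left to M.
        At M: no left child.
        At M: go right to T.
          T is a leaf — visit T.
        Visit M.
      At A: no right child.
      Visit A.
    At H: no right child.
    Visit H.
  Visit J.
At E: go right to P.
  At P: go left to W.
    At W: go left to Y.
      At Y: no left child.
      At Y: go right to D.
        D is a leaf — visit D.
      Visit Y.
    At W: go right to Q.
      At Q: go left to S.
        At S: no left child.
        At S: go right to L.
          L is a leaf — visit L.
        Visit S.
      At Q: no right child.
      Visit Q.
    Visit W.
  At P: go right to F.
    F is a leaf — visit F.
  Visit P.
Visit E.

T, M, A, H, J, D, Y, L, S, Q, W, F, P, E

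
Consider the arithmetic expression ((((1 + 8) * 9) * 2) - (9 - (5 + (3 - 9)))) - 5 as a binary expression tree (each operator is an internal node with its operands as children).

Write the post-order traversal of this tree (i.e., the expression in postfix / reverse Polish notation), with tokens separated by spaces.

1 8 + 9 * 2 * 9 5 3 9 - + - - 5 -

Post-order on an expression tree gives postfix notation: for each operator, emit left operand, right operand, then the operator.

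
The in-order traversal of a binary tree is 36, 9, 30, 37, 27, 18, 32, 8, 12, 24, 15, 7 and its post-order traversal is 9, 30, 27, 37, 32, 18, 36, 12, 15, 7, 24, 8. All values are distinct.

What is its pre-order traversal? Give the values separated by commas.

8, 36, 18, 37, 30, 9, 27, 32, 24, 12, 7, 15

The last element of post-order is the root; it splits in-order into left and right subtrees.
Root 8: left subtree has 7 nodes {36, 9, 30, 37, 27, 18, 32}, right has 4 {12, 24, 15, 7}.
  Root 36: left subtree has 0 nodes { }, right has 6 {9, 30, 37, 27, 18, 32}.
    Root 18: left subtree has 4 nodes {9, 30, 37, 27}, right has 1 {32}.
      Root 37: left subtree has 2 nodes {9, 30}, right has 1 {27}.
        Root 30: left subtree has 1 node {9}, right has 0 { }.
  Root 24: left subtree has 1 node {12}, right has 2 {15, 7}.
    Root 7: left subtree has 1 node {15}, right has 0 { }.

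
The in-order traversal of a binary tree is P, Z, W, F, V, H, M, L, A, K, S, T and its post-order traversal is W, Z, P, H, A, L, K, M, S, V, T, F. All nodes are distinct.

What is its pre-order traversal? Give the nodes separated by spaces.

F P Z W T V S M H K L A

The last element of post-order is the root; it splits in-order into left and right subtrees.
Root F: left subtree has 3 nodes {P, Z, W}, right has 8 {V, H, M, L, A, K, S, T}.
  Root P: left subtree has 0 nodes { }, right has 2 {Z, W}.
    Root Z: left subtree has 0 nodes { }, right has 1 {W}.
  Root T: left subtree has 7 nodes {V, H, M, L, A, K, S}, right has 0 { }.
    Root V: left subtree has 0 nodes { }, right has 6 {H, M, L, A, K, S}.
      Root S: left subtree has 5 nodes {H, M, L, A, K}, right has 0 { }.
        Root M: left subtree has 1 node {H}, right has 3 {L, A, K}.
          Root K: left subtree has 2 nodes {L, A}, right has 0 { }.
            Root L: left subtree has 0 nodes { }, right has 1 {A}.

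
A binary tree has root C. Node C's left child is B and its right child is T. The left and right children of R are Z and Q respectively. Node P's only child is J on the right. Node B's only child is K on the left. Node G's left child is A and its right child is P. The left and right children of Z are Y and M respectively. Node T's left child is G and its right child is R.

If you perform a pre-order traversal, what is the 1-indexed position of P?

Pre-order visits the node, then its left subtree, then its right subtree.
Visit C.
At C: go left to B.
  Visit B.
  At B: go left to K.
    K is a leaf — visit K.
  At B: no right child.
At C: go right to T.
  Visit T.
  At T: go left to G.
    Visit G.
    At G: go left to A.
      A is a leaf — visit A.
    At G: go right to P.
      Visit P.
      At P: no left child.
      At P: go right to J.
        J is a leaf — visit J.
  At T: go right to R.
    Visit R.
    At R: go left to Z.
      Visit Z.
      At Z: go left to Y.
        Y is a leaf — visit Y.
      At Z: go right to M.
        M is a leaf — visit M.
    At R: go right to Q.
      Q is a leaf — visit Q.
Full pre-order sequence: C, B, K, T, G, A, P, J, R, Z, Y, M, Q.

7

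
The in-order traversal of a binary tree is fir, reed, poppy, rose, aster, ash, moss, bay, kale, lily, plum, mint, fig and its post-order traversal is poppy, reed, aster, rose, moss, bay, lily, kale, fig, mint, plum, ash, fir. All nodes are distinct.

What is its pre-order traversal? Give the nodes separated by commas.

fir, ash, rose, reed, poppy, aster, plum, kale, bay, moss, lily, mint, fig

The last element of post-order is the root; it splits in-order into left and right subtrees.
Root fir: left subtree has 0 nodes { }, right has 12 {reed, poppy, rose, aster, ash, moss, bay, kale, lily, plum, mint, fig}.
  Root ash: left subtree has 4 nodes {reed, poppy, rose, aster}, right has 7 {moss, bay, kale, lily, plum, mint, fig}.
    Root rose: left subtree has 2 nodes {reed, poppy}, right has 1 {aster}.
      Root reed: left subtree has 0 nodes { }, right has 1 {poppy}.
    Root plum: left subtree has 4 nodes {moss, bay, kale, lily}, right has 2 {mint, fig}.
      Root kale: left subtree has 2 nodes {moss, bay}, right has 1 {lily}.
        Root bay: left subtree has 1 node {moss}, right has 0 { }.
      Root mint: left subtree has 0 nodes { }, right has 1 {fig}.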